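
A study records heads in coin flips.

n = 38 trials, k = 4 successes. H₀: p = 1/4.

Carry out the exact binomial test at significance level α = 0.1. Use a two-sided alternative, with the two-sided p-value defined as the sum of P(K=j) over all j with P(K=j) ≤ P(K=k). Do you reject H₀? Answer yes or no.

Exact binomial: n=38, k=4, p₀=1/4=0.2500
P(X=j) = C(n,j)·p₀^j·(1−p₀)^(n−j); p = Σ P(X=j) over j with P(X=j) ≤ P(X=4)
p-value (two-sided) = 0.03907
At α=0.1: p < α → reject H₀

reject H₀: yes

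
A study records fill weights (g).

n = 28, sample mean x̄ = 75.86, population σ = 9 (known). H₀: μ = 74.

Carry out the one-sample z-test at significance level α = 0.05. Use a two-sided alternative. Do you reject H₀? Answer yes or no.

reject H₀: no

SE = σ/√n = 9/√28 = 1.7008
z = (x̄−μ₀)/SE = (75.86−74)/1.7008 = 1.0936
p-value (two-sided) = 0.27414
At α=0.05: p ≥ α → fail to reject H₀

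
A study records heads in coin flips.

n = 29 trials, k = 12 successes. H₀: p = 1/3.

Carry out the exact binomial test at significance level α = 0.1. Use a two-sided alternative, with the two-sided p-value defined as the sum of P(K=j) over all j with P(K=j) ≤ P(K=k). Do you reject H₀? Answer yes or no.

Exact binomial: n=29, k=12, p₀=1/3=0.3333
P(X=j) = C(n,j)·p₀^j·(1−p₀)^(n−j); p = Σ P(X=j) over j with P(X=j) ≤ P(X=12)
p-value (two-sided) = 0.43066
At α=0.1: p ≥ α → fail to reject H₀

reject H₀: no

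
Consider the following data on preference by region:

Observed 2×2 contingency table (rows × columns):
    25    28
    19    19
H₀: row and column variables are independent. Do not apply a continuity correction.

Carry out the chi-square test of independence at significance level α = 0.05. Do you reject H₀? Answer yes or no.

reject H₀: no

Row totals [53, 38], col totals [44, 47], n=91
χ² = (25−25.63)²/25.63 + (28−27.37)²/27.37 + (19−18.37)²/18.37 + (19−19.63)²/19.63 = 0.0710
df = 1
p-value (upper-tail) = 0.78990
At α=0.05: p ≥ α → fail to reject H₀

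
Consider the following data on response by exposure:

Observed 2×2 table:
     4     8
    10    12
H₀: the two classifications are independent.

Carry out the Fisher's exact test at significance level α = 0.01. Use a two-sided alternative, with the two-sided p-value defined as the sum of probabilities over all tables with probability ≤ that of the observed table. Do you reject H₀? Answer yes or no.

reject H₀: no

Margins: r₁=12, r₂=22, c₁=14, c₂=20, n=34
p_obs = C(12,4)·C(22,10)/C(34,14); sum pmf over tables with pmf ≤ p_obs
p-value (two-sided) = 0.71698
At α=0.01: p ≥ α → fail to reject H₀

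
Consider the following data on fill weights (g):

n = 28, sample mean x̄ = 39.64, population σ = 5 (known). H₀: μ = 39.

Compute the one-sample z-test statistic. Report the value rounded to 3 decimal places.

test statistic = 0.677

SE = σ/√n = 5/√28 = 0.9449
z = (x̄−μ₀)/SE = (39.64−39)/0.9449 = 0.6773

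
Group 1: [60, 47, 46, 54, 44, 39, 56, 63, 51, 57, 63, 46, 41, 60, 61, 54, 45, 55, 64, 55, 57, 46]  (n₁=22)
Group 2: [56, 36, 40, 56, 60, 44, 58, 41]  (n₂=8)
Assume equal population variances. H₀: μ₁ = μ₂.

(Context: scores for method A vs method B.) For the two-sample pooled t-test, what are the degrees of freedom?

df = n₁ + n₂ − 2 = 22 + 8 − 2 = 28

degrees of freedom = 28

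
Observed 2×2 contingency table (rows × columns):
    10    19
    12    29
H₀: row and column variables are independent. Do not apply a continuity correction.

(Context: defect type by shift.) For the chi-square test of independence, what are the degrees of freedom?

degrees of freedom = 1

df = (r−1)(c−1) = (2−1)·(2−1) = 1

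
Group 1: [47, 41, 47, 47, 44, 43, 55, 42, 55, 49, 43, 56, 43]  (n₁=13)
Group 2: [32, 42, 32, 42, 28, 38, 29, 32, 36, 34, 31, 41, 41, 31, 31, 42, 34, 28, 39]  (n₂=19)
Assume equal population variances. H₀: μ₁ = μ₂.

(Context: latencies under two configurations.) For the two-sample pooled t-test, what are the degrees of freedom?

df = n₁ + n₂ − 2 = 13 + 19 − 2 = 30

degrees of freedom = 30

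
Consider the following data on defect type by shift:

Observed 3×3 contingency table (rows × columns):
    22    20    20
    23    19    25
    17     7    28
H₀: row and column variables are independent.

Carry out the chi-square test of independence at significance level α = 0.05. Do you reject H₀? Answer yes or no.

reject H₀: no

Row totals [62, 67, 52], col totals [62, 46, 73], n=181
χ² = (22−21.24)²/21.24 + (20−15.76)²/15.76 + (20−25.01)²/25.01 + (23−22.95)²/22.95 + (19−17.03)²/17.03 + (25−27.02)²/27.02 + (17−17.81)²/17.81 + (7−13.22)²/13.22 + (28−20.97)²/20.97 = 7.8670
df = 4
p-value (upper-tail) = 0.09657
At α=0.05: p ≥ α → fail to reject H₀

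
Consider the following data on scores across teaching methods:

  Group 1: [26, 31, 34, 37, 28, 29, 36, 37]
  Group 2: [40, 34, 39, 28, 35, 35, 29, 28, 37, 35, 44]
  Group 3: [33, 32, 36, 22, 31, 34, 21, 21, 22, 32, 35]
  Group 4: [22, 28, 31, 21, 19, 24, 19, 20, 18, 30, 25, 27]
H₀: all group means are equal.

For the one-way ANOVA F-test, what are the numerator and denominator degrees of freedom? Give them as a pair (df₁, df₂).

degrees of freedom = [3, 38]

k = 4 groups, N = 42 total
df = (k−1, N−k) = (4−1, 42−4) = (3, 38)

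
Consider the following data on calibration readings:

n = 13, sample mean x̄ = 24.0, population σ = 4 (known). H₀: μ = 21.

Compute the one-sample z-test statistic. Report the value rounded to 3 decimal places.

test statistic = 2.704

SE = σ/√n = 4/√13 = 1.1094
z = (x̄−μ₀)/SE = (24.0−21)/1.1094 = 2.7042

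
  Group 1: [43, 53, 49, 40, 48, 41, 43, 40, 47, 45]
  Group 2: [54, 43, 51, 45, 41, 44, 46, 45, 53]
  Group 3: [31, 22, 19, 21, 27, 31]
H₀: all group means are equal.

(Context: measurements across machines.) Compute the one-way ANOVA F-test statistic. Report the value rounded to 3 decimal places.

test statistic = 45.611

Group means [44.90, 46.89, 25.17], grand mean 40.880
SSB = Σnᵢ(x̄ᵢ−x̄)² = 1968.018; SSW = ΣΣ(x−x̄ᵢ)² = 474.622
MSB = 1968.018/2 = 984.0089; MSW = 474.622/22 = 21.5737
F = MSB/MSW = 45.6114
df = (2, 22)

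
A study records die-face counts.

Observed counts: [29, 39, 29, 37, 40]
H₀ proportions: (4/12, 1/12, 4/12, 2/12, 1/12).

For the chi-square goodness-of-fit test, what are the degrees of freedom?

degrees of freedom = 4

df = k − 1 = 5 − 1 = 4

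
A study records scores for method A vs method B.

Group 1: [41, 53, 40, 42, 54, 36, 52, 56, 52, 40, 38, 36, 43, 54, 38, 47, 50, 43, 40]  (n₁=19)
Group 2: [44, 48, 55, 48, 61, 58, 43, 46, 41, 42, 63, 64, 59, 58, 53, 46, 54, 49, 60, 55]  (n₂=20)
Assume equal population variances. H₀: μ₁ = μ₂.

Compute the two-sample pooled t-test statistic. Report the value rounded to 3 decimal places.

test statistic = -3.225

x̄₁=45.000, s₁=6.839, n₁=19
x̄₂=52.350, s₂=7.365, n₂=20
s_p² = [18·6.839² + 19·7.365²]/37 = 50.6095
SE = √(s_p²·(1/19+1/20)) = 2.2791
t = (45.000−52.350)/2.2791 = -3.2250
df = 37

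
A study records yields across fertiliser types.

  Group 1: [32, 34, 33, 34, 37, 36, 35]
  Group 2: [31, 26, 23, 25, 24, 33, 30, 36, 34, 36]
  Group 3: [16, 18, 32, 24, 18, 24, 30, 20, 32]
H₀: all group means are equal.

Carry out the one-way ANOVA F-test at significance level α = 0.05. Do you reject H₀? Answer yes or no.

Group means [34.43, 29.80, 23.78], grand mean 28.962
SSB = Σnᵢ(x̄ᵢ−x̄)² = 458.092; SSW = ΣΣ(x−x̄ᵢ)² = 556.870
MSB = 458.092/2 = 229.0458; MSW = 556.870/23 = 24.2117
F = MSB/MSW = 9.4601
df = (2, 23)
p-value (upper-tail) = 0.00100
At α=0.05: p < α → reject H₀

reject H₀: yes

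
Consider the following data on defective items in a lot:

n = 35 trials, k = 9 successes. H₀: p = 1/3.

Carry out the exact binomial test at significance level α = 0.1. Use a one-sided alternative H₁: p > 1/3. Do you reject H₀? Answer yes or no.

Exact binomial: n=35, k=9, p₀=1/3=0.3333
P(X≥9) from Σ C(n,i)·p₀^i·(1−p₀)^(n−i)
p-value (one-sided, H₁ greater) = 0.87347
At α=0.1: p ≥ α → fail to reject H₀

reject H₀: no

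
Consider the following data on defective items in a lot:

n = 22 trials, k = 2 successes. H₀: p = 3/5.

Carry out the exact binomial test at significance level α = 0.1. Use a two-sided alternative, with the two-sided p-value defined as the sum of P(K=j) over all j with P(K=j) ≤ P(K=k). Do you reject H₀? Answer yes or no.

reject H₀: yes

Exact binomial: n=22, k=2, p₀=3/5=0.6000
P(X=j) = C(n,j)·p₀^j·(1−p₀)^(n−j); p = Σ P(X=j) over j with P(X=j) ≤ P(X=2)
p-value (two-sided) = 0.00000
At α=0.1: p < α → reject H₀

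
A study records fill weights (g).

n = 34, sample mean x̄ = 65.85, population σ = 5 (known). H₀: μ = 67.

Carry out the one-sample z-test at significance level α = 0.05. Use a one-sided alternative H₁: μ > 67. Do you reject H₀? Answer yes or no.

SE = σ/√n = 5/√34 = 0.8575
z = (x̄−μ₀)/SE = (65.85−67)/0.8575 = -1.3411
p-value (one-sided, H₁ greater) = 0.91006
At α=0.05: p ≥ α → fail to reject H₀

reject H₀: no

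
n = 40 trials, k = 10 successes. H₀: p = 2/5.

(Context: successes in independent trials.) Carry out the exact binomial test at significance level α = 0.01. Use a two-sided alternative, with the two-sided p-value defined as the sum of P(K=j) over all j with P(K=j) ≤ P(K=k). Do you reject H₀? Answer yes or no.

Exact binomial: n=40, k=10, p₀=2/5=0.4000
P(X=j) = C(n,j)·p₀^j·(1−p₀)^(n−j); p = Σ P(X=j) over j with P(X=j) ≤ P(X=10)
p-value (two-sided) = 0.05413
At α=0.01: p ≥ α → fail to reject H₀

reject H₀: no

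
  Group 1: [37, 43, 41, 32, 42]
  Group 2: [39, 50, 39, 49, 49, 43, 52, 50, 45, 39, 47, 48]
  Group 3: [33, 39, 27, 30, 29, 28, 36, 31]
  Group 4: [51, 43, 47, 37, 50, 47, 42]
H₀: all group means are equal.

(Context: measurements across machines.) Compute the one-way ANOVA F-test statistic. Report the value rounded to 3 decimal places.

Group means [39.00, 45.83, 31.62, 45.29], grand mean 41.094
SSB = Σnᵢ(x̄ᵢ−x̄)² = 1131.749; SSW = ΣΣ(x−x̄ᵢ)² = 594.970
MSB = 1131.749/3 = 377.2495; MSW = 594.970/28 = 21.2489
F = MSB/MSW = 17.7538
df = (3, 28)

test statistic = 17.754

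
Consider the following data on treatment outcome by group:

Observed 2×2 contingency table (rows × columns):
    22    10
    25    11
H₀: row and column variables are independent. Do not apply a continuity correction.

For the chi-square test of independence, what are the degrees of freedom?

degrees of freedom = 1

df = (r−1)(c−1) = (2−1)·(2−1) = 1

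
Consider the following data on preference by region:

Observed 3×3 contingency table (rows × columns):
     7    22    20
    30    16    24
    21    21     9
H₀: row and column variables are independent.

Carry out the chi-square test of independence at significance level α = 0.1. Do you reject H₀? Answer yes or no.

reject H₀: yes

Row totals [49, 70, 51], col totals [58, 59, 53], n=170
χ² = (7−16.72)²/16.72 + (22−17.01)²/17.01 + (20−15.28)²/15.28 + (30−23.88)²/23.88 + (16−24.29)²/24.29 + (24−21.82)²/21.82 + (21−17.40)²/17.40 + (21−17.70)²/17.70 + (9−15.90)²/15.90 = 17.5460
df = 4
p-value (upper-tail) = 0.00151
At α=0.1: p < α → reject H₀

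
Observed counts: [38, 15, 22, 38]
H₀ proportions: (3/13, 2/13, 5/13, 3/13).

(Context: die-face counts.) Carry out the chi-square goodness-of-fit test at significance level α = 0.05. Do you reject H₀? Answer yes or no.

n = 113; E_i = n·p_i = [26.08, 17.38, 43.46, 26.08]
χ² = (38−26.08)²/26.08 + (15−17.38)²/17.38 + (22−43.46)²/43.46 + (38−26.08)²/26.08 = 21.8280
df = 3
p-value (upper-tail) = 0.00007
At α=0.05: p < α → reject H₀

reject H₀: yes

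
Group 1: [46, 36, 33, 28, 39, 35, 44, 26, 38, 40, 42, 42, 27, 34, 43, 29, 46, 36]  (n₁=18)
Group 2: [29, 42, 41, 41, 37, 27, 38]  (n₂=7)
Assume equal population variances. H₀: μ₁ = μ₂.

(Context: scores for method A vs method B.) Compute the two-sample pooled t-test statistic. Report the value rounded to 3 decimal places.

test statistic = 0.163

x̄₁=36.889, s₁=6.452, n₁=18
x̄₂=36.429, s₂=6.051, n₂=7
s_p² = [17·6.452² + 6·6.051²]/23 = 40.3257
SE = √(s_p²·(1/18+1/7)) = 2.8286
t = (36.889−36.429)/2.8286 = 0.1627
df = 23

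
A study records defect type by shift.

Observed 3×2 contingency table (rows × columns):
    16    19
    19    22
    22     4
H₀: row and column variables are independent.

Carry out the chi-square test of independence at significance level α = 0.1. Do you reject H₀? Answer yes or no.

reject H₀: yes

Row totals [35, 41, 26], col totals [57, 45], n=102
χ² = (16−19.56)²/19.56 + (19−15.44)²/15.44 + (19−22.91)²/22.91 + (22−18.09)²/18.09 + (22−14.53)²/14.53 + (4−11.47)²/11.47 = 11.6882
df = 2
p-value (upper-tail) = 0.00290
At α=0.1: p < α → reject H₀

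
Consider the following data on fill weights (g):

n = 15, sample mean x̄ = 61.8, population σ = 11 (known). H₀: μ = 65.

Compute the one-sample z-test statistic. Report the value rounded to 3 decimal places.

test statistic = -1.127

SE = σ/√n = 11/√15 = 2.8402
z = (x̄−μ₀)/SE = (61.8−65)/2.8402 = -1.1267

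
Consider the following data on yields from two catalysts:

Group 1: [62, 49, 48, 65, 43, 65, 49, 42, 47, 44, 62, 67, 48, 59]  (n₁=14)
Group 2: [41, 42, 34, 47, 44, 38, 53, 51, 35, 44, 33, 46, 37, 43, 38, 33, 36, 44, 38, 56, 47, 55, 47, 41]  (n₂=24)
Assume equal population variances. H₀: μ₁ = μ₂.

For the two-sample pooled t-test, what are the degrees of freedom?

df = n₁ + n₂ − 2 = 14 + 24 − 2 = 36

degrees of freedom = 36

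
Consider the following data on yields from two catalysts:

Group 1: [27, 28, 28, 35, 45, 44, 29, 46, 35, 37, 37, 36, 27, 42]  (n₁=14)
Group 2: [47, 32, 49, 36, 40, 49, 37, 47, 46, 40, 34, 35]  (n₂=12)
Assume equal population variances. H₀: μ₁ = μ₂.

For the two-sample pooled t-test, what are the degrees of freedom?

df = n₁ + n₂ − 2 = 14 + 12 − 2 = 24

degrees of freedom = 24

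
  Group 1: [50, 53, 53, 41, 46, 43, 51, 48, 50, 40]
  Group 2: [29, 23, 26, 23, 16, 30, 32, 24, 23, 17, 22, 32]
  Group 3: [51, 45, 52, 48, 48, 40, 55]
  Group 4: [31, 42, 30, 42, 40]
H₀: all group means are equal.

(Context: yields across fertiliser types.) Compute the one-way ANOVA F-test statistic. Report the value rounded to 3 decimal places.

test statistic = 47.043

Group means [47.50, 24.75, 48.43, 37.00], grand mean 38.118
SSB = Σnᵢ(x̄ᵢ−x̄)² = 3775.065; SSW = ΣΣ(x−x̄ᵢ)² = 802.464
MSB = 3775.065/3 = 1258.3550; MSW = 802.464/30 = 26.7488
F = MSB/MSW = 47.0434
df = (3, 30)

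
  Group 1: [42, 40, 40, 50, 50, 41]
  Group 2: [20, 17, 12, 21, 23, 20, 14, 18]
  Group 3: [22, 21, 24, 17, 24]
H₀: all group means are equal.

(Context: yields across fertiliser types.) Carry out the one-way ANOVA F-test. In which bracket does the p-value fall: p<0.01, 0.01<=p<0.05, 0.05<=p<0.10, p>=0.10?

Group means [43.83, 18.12, 21.60], grand mean 27.158
SSB = Σnᵢ(x̄ᵢ−x̄)² = 2475.618; SSW = ΣΣ(x−x̄ᵢ)² = 244.908
MSB = 2475.618/2 = 1237.8090; MSW = 244.908/16 = 15.3068
F = MSB/MSW = 80.8668
df = (2, 16)
p-value (upper-tail) = 0.00000
→ bracket: p<0.01

p-value bracket: p<0.01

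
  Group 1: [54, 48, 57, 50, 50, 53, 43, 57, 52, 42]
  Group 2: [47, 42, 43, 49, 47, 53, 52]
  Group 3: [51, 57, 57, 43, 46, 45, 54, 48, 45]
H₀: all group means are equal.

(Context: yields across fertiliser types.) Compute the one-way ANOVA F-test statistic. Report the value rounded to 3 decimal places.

test statistic = 0.758

Group means [50.60, 47.57, 49.56], grand mean 49.423
SSB = Σnᵢ(x̄ᵢ−x̄)² = 38.010; SSW = ΣΣ(x−x̄ᵢ)² = 576.337
MSB = 38.010/2 = 19.0048; MSW = 576.337/23 = 25.0581
F = MSB/MSW = 0.7584
df = (2, 23)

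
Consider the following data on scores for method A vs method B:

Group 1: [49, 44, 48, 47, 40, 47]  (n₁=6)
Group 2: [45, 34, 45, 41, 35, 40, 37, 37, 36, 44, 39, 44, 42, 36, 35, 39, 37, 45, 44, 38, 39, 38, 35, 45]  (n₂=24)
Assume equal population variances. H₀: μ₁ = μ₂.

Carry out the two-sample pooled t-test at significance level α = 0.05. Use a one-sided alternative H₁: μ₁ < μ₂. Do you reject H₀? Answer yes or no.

reject H₀: no

x̄₁=45.833, s₁=3.312, n₁=6
x̄₂=39.583, s₂=3.787, n₂=24
s_p² = [5·3.312² + 23·3.787²]/28 = 13.7381
SE = √(s_p²·(1/6+1/24)) = 1.6918
t = (45.833−39.583)/1.6918 = 3.6943
df = 28
p-value (one-sided, H₁ less) = 0.99953
At α=0.05: p ≥ α → fail to reject H₀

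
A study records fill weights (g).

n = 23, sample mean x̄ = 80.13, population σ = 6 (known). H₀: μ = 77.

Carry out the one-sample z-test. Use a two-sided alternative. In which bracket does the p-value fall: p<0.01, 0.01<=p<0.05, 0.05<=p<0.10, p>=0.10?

SE = σ/√n = 6/√23 = 1.2511
z = (x̄−μ₀)/SE = (80.13−77)/1.2511 = 2.5018
p-value (two-sided) = 0.01236
→ bracket: 0.01<=p<0.05

p-value bracket: 0.01<=p<0.05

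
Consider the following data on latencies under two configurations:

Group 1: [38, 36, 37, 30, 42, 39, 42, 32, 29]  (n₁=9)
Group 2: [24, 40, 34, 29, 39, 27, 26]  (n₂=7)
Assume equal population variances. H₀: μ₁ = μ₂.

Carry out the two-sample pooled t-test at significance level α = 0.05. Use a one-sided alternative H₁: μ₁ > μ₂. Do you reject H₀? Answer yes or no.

x̄₁=36.111, s₁=4.833, n₁=9
x̄₂=31.286, s₂=6.422, n₂=7
s_p² = [8·4.833² + 6·6.422²]/14 = 31.0227
SE = √(s_p²·(1/9+1/7)) = 2.8069
t = (36.111−31.286)/2.8069 = 1.7191
df = 14
p-value (one-sided, H₁ greater) = 0.05381
At α=0.05: p ≥ α → fail to reject H₀

reject H₀: no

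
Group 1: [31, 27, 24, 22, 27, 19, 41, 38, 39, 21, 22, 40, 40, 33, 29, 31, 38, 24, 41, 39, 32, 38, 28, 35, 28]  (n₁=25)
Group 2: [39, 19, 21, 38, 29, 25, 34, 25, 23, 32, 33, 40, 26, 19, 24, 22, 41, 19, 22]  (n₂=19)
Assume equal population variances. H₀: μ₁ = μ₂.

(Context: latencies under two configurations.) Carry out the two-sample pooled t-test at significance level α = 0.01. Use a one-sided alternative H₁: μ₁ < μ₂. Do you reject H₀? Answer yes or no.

reject H₀: no

x̄₁=31.480, s₁=7.101, n₁=25
x̄₂=27.947, s₂=7.597, n₂=19
s_p² = [24·7.101² + 18·7.597²]/42 = 53.5521
SE = √(s_p²·(1/25+1/19)) = 2.2272
t = (31.480−27.947)/2.2272 = 1.5861
df = 42
p-value (one-sided, H₁ less) = 0.93989
At α=0.01: p ≥ α → fail to reject H₀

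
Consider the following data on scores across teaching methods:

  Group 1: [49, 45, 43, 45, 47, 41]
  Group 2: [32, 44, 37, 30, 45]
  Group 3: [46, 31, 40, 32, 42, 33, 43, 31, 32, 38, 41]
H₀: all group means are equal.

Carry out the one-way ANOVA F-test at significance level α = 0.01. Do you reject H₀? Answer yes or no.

reject H₀: no

Group means [45.00, 37.60, 37.18], grand mean 39.409
SSB = Σnᵢ(x̄ᵢ−x̄)² = 258.482; SSW = ΣΣ(x−x̄ᵢ)² = 530.836
MSB = 258.482/2 = 129.2409; MSW = 530.836/19 = 27.9388
F = MSB/MSW = 4.6259
df = (2, 19)
p-value (upper-tail) = 0.02308
At α=0.01: p ≥ α → fail to reject H₀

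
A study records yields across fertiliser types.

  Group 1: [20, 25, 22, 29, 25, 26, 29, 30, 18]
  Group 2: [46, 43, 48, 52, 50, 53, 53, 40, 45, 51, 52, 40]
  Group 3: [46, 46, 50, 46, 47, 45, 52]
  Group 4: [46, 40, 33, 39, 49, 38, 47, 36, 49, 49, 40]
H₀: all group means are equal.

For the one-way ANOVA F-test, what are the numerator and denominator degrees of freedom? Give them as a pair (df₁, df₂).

k = 4 groups, N = 39 total
df = (k−1, N−k) = (4−1, 39−4) = (3, 35)

degrees of freedom = [3, 35]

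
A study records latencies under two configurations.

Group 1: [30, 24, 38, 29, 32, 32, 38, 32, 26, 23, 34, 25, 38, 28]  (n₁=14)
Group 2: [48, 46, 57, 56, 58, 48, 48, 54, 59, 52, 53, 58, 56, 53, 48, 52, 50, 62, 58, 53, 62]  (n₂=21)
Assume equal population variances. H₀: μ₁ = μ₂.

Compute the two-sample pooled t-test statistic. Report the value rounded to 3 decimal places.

test statistic = -13.684

x̄₁=30.643, s₁=5.153, n₁=14
x̄₂=53.857, s₂=4.757, n₂=21
s_p² = [13·5.153² + 20·4.757²]/33 = 24.1753
SE = √(s_p²·(1/14+1/21)) = 1.6965
t = (30.643−53.857)/1.6965 = -13.6839
df = 33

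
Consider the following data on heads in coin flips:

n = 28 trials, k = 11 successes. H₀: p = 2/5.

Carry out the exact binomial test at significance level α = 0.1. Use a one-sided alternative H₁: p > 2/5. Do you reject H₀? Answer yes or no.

reject H₀: no

Exact binomial: n=28, k=11, p₀=2/5=0.4000
P(X≥11) from Σ C(n,i)·p₀^i·(1−p₀)^(n−i)
p-value (one-sided, H₁ greater) = 0.60143
At α=0.1: p ≥ α → fail to reject H₀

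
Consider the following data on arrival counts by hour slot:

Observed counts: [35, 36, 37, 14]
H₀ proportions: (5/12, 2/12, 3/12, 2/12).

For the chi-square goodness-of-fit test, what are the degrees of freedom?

degrees of freedom = 3

df = k − 1 = 4 − 1 = 3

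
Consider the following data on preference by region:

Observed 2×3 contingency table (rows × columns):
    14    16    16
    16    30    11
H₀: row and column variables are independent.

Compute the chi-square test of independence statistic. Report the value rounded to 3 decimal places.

Row totals [46, 57], col totals [30, 46, 27], n=103
χ² = (14−13.40)²/13.40 + (16−20.54)²/20.54 + (16−12.06)²/12.06 + (16−16.60)²/16.60 + (30−25.46)²/25.46 + (11−14.94)²/14.94 = 4.1932
df = 2

test statistic = 4.193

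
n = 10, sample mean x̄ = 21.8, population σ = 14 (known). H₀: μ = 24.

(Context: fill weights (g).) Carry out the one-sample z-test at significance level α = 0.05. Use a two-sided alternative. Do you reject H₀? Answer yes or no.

SE = σ/√n = 14/√10 = 4.4272
z = (x̄−μ₀)/SE = (21.8−24)/4.4272 = -0.4969
p-value (two-sided) = 0.61924
At α=0.05: p ≥ α → fail to reject H₀

reject H₀: no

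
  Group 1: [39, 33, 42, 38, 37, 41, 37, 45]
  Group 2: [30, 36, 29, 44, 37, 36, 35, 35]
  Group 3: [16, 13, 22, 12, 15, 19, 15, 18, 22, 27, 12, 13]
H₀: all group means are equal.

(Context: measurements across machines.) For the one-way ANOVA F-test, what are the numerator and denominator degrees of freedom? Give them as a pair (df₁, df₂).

k = 3 groups, N = 28 total
df = (k−1, N−k) = (3−1, 28−3) = (2, 25)

degrees of freedom = [2, 25]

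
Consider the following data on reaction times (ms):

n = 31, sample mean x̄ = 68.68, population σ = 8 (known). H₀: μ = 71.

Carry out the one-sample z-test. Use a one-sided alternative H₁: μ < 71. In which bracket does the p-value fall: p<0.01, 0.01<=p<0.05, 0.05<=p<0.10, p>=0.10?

p-value bracket: 0.05<=p<0.10

SE = σ/√n = 8/√31 = 1.4368
z = (x̄−μ₀)/SE = (68.68−71)/1.4368 = -1.6147
p-value (one-sided, H₁ less) = 0.05319
→ bracket: 0.05<=p<0.10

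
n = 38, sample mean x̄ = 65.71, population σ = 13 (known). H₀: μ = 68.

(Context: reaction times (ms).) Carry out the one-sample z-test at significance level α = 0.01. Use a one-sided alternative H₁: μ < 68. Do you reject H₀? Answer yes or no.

reject H₀: no

SE = σ/√n = 13/√38 = 2.1089
z = (x̄−μ₀)/SE = (65.71−68)/2.1089 = -1.0859
p-value (one-sided, H₁ less) = 0.13876
At α=0.01: p ≥ α → fail to reject H₀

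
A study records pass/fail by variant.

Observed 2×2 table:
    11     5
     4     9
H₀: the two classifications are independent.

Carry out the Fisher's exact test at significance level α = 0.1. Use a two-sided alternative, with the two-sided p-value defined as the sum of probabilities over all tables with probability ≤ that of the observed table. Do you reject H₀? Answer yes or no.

reject H₀: yes

Margins: r₁=16, r₂=13, c₁=15, c₂=14, n=29
p_obs = C(16,11)·C(13,4)/C(29,15); sum pmf over tables with pmf ≤ p_obs
p-value (two-sided) = 0.06560
At α=0.1: p < α → reject H₀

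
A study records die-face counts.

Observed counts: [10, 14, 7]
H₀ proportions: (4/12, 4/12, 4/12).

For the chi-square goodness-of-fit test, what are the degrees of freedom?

df = k − 1 = 3 − 1 = 2

degrees of freedom = 2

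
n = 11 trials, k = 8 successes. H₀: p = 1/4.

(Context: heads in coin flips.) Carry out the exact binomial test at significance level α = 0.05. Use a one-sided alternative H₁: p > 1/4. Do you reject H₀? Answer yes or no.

reject H₀: yes

Exact binomial: n=11, k=8, p₀=1/4=0.2500
P(X≥8) from Σ C(n,i)·p₀^i·(1−p₀)^(n−i)
p-value (one-sided, H₁ greater) = 0.00119
At α=0.05: p < α → reject H₀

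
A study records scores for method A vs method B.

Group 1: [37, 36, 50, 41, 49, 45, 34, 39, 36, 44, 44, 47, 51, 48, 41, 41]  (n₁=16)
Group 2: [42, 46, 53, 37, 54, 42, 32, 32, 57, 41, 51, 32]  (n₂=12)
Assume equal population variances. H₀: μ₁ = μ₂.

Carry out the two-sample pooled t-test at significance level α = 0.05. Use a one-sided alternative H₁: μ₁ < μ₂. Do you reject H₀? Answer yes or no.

x̄₁=42.688, s₁=5.400, n₁=16
x̄₂=43.250, s₂=9.016, n₂=12
s_p² = [15·5.400² + 11·9.016²]/26 = 51.2187
SE = √(s_p²·(1/16+1/12)) = 2.7330
t = (42.688−43.250)/2.7330 = -0.2058
df = 26
p-value (one-sided, H₁ less) = 0.41927
At α=0.05: p ≥ α → fail to reject H₀

reject H₀: no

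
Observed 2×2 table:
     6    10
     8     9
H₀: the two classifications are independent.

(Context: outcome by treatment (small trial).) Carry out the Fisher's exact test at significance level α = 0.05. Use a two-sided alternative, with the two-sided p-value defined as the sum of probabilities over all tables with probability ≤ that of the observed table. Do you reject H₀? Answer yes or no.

Margins: r₁=16, r₂=17, c₁=14, c₂=19, n=33
p_obs = C(16,6)·C(17,8)/C(33,14); sum pmf over tables with pmf ≤ p_obs
p-value (two-sided) = 0.72828
At α=0.05: p ≥ α → fail to reject H₀

reject H₀: no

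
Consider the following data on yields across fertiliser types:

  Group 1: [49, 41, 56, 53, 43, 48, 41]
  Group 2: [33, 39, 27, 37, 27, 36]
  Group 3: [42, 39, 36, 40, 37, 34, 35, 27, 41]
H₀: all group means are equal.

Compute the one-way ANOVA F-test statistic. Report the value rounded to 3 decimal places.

Group means [47.29, 33.17, 36.78], grand mean 39.136
SSB = Σnᵢ(x̄ᵢ−x̄)² = 728.773; SSW = ΣΣ(x−x̄ᵢ)² = 509.817
MSB = 728.773/2 = 364.3867; MSW = 509.817/19 = 26.8325
F = MSB/MSW = 13.5801
df = (2, 19)

test statistic = 13.580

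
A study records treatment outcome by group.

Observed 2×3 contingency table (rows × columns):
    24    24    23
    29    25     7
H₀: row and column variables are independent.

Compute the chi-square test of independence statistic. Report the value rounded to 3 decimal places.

Row totals [71, 61], col totals [53, 49, 30], n=132
χ² = (24−28.51)²/28.51 + (24−26.36)²/26.36 + (23−16.14)²/16.14 + (29−24.49)²/24.49 + (25−22.64)²/22.64 + (7−13.86)²/13.86 = 8.3156
df = 2

test statistic = 8.316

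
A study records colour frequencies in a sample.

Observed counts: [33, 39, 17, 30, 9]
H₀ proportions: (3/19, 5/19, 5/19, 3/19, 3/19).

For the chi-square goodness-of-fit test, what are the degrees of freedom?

df = k − 1 = 5 − 1 = 4

degrees of freedom = 4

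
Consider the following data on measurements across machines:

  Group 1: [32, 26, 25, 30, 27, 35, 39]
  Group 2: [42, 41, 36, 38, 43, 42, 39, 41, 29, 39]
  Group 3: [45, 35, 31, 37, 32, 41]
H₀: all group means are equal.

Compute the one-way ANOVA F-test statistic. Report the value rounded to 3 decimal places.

Group means [30.57, 39.00, 36.83], grand mean 35.870
SSB = Σnᵢ(x̄ᵢ−x̄)² = 300.061; SSW = ΣΣ(x−x̄ᵢ)² = 454.548
MSB = 300.061/2 = 150.0305; MSW = 454.548/20 = 22.7274
F = MSB/MSW = 6.6013
df = (2, 20)

test statistic = 6.601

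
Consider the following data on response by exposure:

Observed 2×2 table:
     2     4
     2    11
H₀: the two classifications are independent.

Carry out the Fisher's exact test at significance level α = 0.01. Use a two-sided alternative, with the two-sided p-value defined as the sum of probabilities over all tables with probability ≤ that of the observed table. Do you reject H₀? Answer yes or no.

Margins: r₁=6, r₂=13, c₁=4, c₂=15, n=19
p_obs = C(6,2)·C(13,2)/C(19,4); sum pmf over tables with pmf ≤ p_obs
p-value (two-sided) = 0.55728
At α=0.01: p ≥ α → fail to reject H₀

reject H₀: no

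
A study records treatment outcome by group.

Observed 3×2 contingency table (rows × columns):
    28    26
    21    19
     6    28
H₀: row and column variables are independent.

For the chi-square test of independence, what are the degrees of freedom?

degrees of freedom = 2

df = (r−1)(c−1) = (3−1)·(2−1) = 2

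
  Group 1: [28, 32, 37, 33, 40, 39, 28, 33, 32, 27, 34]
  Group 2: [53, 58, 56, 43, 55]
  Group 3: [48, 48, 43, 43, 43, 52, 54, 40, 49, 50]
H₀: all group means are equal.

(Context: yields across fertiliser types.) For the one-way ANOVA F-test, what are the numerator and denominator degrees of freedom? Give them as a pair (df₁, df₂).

k = 3 groups, N = 26 total
df = (k−1, N−k) = (3−1, 26−3) = (2, 23)

degrees of freedom = [2, 23]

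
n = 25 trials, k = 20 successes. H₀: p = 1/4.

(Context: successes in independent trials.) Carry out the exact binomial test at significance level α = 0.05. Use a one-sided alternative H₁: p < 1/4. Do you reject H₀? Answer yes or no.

Exact binomial: n=25, k=20, p₀=1/4=0.2500
P(X≤20) from Σ C(n,i)·p₀^i·(1−p₀)^(n−i)
p-value (one-sided, H₁ less) = 1.00000
At α=0.05: p ≥ α → fail to reject H₀

reject H₀: no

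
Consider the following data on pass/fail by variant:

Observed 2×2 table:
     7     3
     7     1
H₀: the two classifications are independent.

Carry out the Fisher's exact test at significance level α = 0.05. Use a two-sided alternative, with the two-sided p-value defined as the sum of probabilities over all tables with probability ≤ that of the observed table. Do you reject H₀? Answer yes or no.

Margins: r₁=10, r₂=8, c₁=14, c₂=4, n=18
p_obs = C(10,7)·C(8,7)/C(18,14); sum pmf over tables with pmf ≤ p_obs
p-value (two-sided) = 0.58824
At α=0.05: p ≥ α → fail to reject H₀

reject H₀: no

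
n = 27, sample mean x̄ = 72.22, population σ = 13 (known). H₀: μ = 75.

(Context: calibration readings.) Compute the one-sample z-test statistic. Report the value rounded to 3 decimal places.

SE = σ/√n = 13/√27 = 2.5019
z = (x̄−μ₀)/SE = (72.22−75)/2.5019 = -1.1112

test statistic = -1.111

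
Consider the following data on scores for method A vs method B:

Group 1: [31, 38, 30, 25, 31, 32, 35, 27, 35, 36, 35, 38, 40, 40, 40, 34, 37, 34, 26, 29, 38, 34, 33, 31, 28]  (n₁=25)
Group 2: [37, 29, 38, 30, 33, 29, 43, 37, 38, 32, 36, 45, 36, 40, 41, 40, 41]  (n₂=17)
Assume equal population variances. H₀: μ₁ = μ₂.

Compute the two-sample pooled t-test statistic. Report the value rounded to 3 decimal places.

test statistic = -2.281

x̄₁=33.480, s₁=4.417, n₁=25
x̄₂=36.765, s₂=4.816, n₂=17
s_p² = [24·4.417² + 16·4.816²]/40 = 20.9825
SE = √(s_p²·(1/25+1/17)) = 1.4400
t = (33.480−36.765)/1.4400 = -2.2811
df = 40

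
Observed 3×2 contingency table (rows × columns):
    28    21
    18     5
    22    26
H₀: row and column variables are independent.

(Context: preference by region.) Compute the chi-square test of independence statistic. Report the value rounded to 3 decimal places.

test statistic = 6.666

Row totals [49, 23, 48], col totals [68, 52], n=120
χ² = (28−27.77)²/27.77 + (21−21.23)²/21.23 + (18−13.03)²/13.03 + (5−9.97)²/9.97 + (22−27.20)²/27.20 + (26−20.80)²/20.80 = 6.6663
df = 2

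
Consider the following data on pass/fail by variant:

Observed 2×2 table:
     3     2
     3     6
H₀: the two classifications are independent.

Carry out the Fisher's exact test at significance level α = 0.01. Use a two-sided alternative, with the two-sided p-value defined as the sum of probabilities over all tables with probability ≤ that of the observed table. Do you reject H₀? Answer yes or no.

Margins: r₁=5, r₂=9, c₁=6, c₂=8, n=14
p_obs = C(5,3)·C(9,3)/C(14,6); sum pmf over tables with pmf ≤ p_obs
p-value (two-sided) = 0.58042
At α=0.01: p ≥ α → fail to reject H₀

reject H₀: no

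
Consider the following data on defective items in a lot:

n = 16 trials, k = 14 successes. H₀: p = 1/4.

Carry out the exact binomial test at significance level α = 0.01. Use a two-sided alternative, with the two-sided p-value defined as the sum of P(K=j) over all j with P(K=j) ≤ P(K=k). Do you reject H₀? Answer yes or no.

Exact binomial: n=16, k=14, p₀=1/4=0.2500
P(X=j) = C(n,j)·p₀^j·(1−p₀)^(n−j); p = Σ P(X=j) over j with P(X=j) ≤ P(X=14)
p-value (two-sided) = 0.00000
At α=0.01: p < α → reject H₀

reject H₀: yes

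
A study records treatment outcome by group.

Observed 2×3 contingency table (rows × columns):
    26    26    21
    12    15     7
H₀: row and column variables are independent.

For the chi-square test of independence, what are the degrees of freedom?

degrees of freedom = 2

df = (r−1)(c−1) = (2−1)·(3−1) = 2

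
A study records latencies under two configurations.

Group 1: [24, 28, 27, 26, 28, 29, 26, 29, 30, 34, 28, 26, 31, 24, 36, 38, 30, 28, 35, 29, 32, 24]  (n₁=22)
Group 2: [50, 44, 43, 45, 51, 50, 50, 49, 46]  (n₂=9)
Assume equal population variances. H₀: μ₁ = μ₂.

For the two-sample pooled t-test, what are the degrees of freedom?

degrees of freedom = 29

df = n₁ + n₂ − 2 = 22 + 9 − 2 = 29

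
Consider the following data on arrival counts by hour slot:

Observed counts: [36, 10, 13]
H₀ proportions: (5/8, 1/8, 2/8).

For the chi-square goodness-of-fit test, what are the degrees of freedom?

degrees of freedom = 2

df = k − 1 = 3 − 1 = 2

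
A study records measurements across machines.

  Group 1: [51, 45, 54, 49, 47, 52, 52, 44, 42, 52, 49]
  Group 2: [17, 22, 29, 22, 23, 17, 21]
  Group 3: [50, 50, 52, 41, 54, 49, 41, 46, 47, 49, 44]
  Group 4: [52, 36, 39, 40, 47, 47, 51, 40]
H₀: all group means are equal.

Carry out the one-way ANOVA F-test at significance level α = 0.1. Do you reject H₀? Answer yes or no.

reject H₀: yes

Group means [48.82, 21.57, 47.55, 44.00], grand mean 42.243
SSB = Σnᵢ(x̄ᵢ−x̄)² = 3800.733; SSW = ΣΣ(x−x̄ᵢ)² = 680.078
MSB = 3800.733/3 = 1266.9110; MSW = 680.078/33 = 20.6084
F = MSB/MSW = 61.4754
df = (3, 33)
p-value (upper-tail) = 0.00000
At α=0.1: p < α → reject H₀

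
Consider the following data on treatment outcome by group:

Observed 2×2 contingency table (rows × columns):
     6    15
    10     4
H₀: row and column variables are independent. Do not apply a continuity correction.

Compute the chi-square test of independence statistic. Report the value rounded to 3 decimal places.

Row totals [21, 14], col totals [16, 19], n=35
χ² = (6−9.60)²/9.60 + (15−11.40)²/11.40 + (10−6.40)²/6.40 + (4−7.60)²/7.60 = 6.2171
df = 1

test statistic = 6.217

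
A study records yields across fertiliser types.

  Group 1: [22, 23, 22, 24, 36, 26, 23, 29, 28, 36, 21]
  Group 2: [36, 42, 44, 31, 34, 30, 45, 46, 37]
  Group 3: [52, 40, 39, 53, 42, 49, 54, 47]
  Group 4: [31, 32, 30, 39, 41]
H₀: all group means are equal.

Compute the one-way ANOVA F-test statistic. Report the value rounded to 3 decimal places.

Group means [26.36, 38.33, 47.00, 34.60], grand mean 35.879
SSB = Σnᵢ(x̄ᵢ−x̄)² = 2047.770; SSW = ΣΣ(x−x̄ᵢ)² = 941.745
MSB = 2047.770/3 = 682.5899; MSW = 941.745/29 = 32.4740
F = MSB/MSW = 21.0196
df = (3, 29)

test statistic = 21.020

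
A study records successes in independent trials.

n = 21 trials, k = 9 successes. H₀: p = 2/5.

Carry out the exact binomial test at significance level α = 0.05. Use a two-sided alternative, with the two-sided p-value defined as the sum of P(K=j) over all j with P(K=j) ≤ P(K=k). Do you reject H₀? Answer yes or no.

reject H₀: no

Exact binomial: n=21, k=9, p₀=2/5=0.4000
P(X=j) = C(n,j)·p₀^j·(1−p₀)^(n−j); p = Σ P(X=j) over j with P(X=j) ≤ P(X=9)
p-value (two-sided) = 0.82582
At α=0.05: p ≥ α → fail to reject H₀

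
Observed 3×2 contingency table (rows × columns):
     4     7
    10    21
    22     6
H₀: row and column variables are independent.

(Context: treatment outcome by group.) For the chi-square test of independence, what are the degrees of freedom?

df = (r−1)(c−1) = (3−1)·(2−1) = 2

degrees of freedom = 2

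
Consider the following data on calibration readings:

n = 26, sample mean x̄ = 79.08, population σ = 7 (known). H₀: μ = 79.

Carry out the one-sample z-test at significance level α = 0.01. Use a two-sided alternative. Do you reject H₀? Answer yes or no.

SE = σ/√n = 7/√26 = 1.3728
z = (x̄−μ₀)/SE = (79.08−79)/1.3728 = 0.0583
p-value (two-sided) = 0.95353
At α=0.01: p ≥ α → fail to reject H₀

reject H₀: no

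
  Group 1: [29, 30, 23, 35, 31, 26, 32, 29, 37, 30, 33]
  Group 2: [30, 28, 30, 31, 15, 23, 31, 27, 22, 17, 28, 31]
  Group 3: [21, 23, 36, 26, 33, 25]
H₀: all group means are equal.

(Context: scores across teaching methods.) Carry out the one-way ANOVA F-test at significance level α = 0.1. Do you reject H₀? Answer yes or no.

reject H₀: no

Group means [30.45, 26.08, 27.33], grand mean 28.000
SSB = Σnᵢ(x̄ᵢ−x̄)² = 113.023; SSW = ΣΣ(x−x̄ᵢ)² = 668.977
MSB = 113.023/2 = 56.5114; MSW = 668.977/26 = 25.7299
F = MSB/MSW = 2.1963
df = (2, 26)
p-value (upper-tail) = 0.13142
At α=0.1: p ≥ α → fail to reject H₀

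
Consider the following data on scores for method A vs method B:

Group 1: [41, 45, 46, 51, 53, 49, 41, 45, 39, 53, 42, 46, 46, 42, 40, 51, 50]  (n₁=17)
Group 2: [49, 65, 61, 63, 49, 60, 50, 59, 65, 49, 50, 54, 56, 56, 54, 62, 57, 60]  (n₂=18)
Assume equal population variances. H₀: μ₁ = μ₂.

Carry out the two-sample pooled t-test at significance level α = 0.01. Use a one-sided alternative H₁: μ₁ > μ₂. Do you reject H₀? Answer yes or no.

x̄₁=45.882, s₁=4.622, n₁=17
x̄₂=56.611, s₂=5.606, n₂=18
s_p² = [16·4.622² + 17·5.606²]/33 = 26.5467
SE = √(s_p²·(1/17+1/18)) = 1.7425
t = (45.882−56.611)/1.7425 = -6.1570
df = 33
p-value (one-sided, H₁ greater) = 1.00000
At α=0.01: p ≥ α → fail to reject H₀

reject H₀: no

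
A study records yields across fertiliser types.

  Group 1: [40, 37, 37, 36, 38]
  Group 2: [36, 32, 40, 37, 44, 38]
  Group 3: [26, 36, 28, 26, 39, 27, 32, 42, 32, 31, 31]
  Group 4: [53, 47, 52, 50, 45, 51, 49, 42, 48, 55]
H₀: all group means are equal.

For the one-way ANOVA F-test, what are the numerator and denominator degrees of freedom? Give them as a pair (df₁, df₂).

k = 4 groups, N = 32 total
df = (k−1, N−k) = (4−1, 32−4) = (3, 28)

degrees of freedom = [3, 28]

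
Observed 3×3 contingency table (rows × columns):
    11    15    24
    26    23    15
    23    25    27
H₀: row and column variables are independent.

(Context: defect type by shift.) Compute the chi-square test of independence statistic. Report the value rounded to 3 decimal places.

test statistic = 8.301

Row totals [50, 64, 75], col totals [60, 63, 66], n=189
χ² = (11−15.87)²/15.87 + (15−16.67)²/16.67 + (24−17.46)²/17.46 + (26−20.32)²/20.32 + (23−21.33)²/21.33 + (15−22.35)²/22.35 + (23−23.81)²/23.81 + (25−25.00)²/25.00 + (27−26.19)²/26.19 = 8.3009
df = 4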